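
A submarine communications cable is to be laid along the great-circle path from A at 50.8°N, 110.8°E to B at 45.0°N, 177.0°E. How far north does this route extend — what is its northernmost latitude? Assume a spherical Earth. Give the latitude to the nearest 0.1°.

≈ 53.4°N

The great circle lies in the plane with unit normal n̂ = (p₁ × p₂)/|p₁ × p₂|.
Here n̂_z ≈ +0.597; the vertex latitude is φ_max = arccos|n̂_z| ≈ 53.4°.
Check via Clairaut: cos φ_max = |cos φ₁| · sin C = cos(50.8°)·sin(70.8°) ≈ 0.597, again giving ≈ 53.4°.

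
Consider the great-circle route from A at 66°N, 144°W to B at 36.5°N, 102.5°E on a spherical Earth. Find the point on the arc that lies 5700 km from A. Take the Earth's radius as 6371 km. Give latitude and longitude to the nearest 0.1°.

From cos δ = sin φ₁ sin φ₂ + cos φ₁ cos φ₂ cos Δλ, the central angle is δ ≈ 1.145 rad (65.6°). The total great-circle distance is δ·R ≈ 1.145 × 6371 ≈ 7295 km, so the target fraction is f = 5700/7295 ≈ 0.781.
Interpolate at f ≈ 0.781 with slerp weights a = sin((1−f)δ)/sin δ ≈ 0.272, b = sin(fδ)/sin δ ≈ 0.856.
p = a·p₁ + b·p₂ ≈ (-0.239, 0.607, 0.758); φ = arcsin(p_z) ≈ 49.28°, λ = atan2(p_y, p_x) ≈ 111.45°.

≈ 49.3°N, 111.4°E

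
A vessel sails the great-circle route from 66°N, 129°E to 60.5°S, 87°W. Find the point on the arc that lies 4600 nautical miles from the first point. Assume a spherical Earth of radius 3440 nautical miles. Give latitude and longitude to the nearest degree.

≈ 13°N, 145°W

The haversine formula gives a central angle δ ≈ 2.848 rad (163.2°) between the endpoints. The total great-circle distance is δ·R ≈ 2.848 × 3440 ≈ 9796 nmi, so the target fraction is f = 4600/9796 ≈ 0.470.
Interpolate at f ≈ 0.470 with slerp weights a = sin((1−f)δ)/sin δ ≈ 3.447, b = sin(fδ)/sin δ ≈ 3.359.
p = a·p₁ + b·p₂ ≈ (-0.796, -0.562, 0.225); φ = arcsin(p_z) ≈ 13.00°, λ = atan2(p_y, p_x) ≈ -144.75°.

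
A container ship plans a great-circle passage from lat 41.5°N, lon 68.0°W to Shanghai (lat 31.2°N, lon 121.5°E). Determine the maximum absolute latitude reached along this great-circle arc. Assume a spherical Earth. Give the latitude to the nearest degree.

The great circle lies in the plane with unit normal n̂ = (p₁ × p₂)/|p₁ × p₂|.
Here n̂_z ≈ -0.110; the vertex latitude is φ_max = arccos|n̂_z| ≈ 83.7°.

≈ 84°N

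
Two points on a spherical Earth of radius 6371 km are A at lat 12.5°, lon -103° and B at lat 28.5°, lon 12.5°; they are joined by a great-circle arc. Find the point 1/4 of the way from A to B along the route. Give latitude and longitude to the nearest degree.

≈ lat 26°, lon -79°

Convert each endpoint to a unit vector on the sphere (x = cos φ cos λ, y = cos φ sin λ, z = sin φ).
The central angle between the endpoints is δ = arccos(p₁·p₂) ≈ 1.840 rad (105.4°).
Interpolate at f = 1/4 with slerp weights a = sin((1−f)δ)/sin δ ≈ 1.019, b = sin(fδ)/sin δ ≈ 0.461.
p = a·p₁ + b·p₂ ≈ (0.171, -0.881, 0.440); φ = arcsin(p_z) ≈ 26.12°, λ = atan2(p_y, p_x) ≈ -78.99°.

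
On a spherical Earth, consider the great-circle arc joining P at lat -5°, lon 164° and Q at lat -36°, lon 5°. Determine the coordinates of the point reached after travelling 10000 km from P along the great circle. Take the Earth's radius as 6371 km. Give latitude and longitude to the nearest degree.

Convert each endpoint to a unit vector on the sphere (x = cos φ cos λ, y = cos φ sin λ, z = sin φ).
The central angle between the endpoints is δ = arccos(p₁·p₂) ≈ 2.348 rad (134.5°). The total great-circle distance is δ·R ≈ 2.348 × 6371 ≈ 14958 km, so the target fraction is f = 10000/14958 ≈ 0.669.
Interpolate at f ≈ 0.669 with slerp weights a = sin((1−f)δ)/sin δ ≈ 0.985, b = sin(fδ)/sin δ ≈ 1.403.
p = a·p₁ + b·p₂ ≈ (0.187, 0.369, -0.910); φ = arcsin(p_z) ≈ -65.54°, λ = atan2(p_y, p_x) ≈ 63.08°.

≈ lat -66°, lon 63°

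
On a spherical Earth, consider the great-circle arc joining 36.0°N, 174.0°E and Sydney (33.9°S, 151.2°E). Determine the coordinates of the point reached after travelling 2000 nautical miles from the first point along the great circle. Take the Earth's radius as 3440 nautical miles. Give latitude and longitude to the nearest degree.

Convert each endpoint to a unit vector on the sphere (x = cos φ cos λ, y = cos φ sin λ, z = sin φ).
The central angle between the endpoints is δ = arccos(p₁·p₂) ≈ 1.275 rad (73.1°). The total great-circle distance is δ·R ≈ 1.275 × 3440 ≈ 4387 nmi, so the target fraction is f = 2000/4387 ≈ 0.456.
Interpolate at f ≈ 0.456 with slerp weights a = sin((1−f)δ)/sin δ ≈ 0.669, b = sin(fδ)/sin δ ≈ 0.574.
p = a·p₁ + b·p₂ ≈ (-0.955, 0.286, 0.073); φ = arcsin(p_z) ≈ 4.17°, λ = atan2(p_y, p_x) ≈ 163.33°.

≈ 4°N, 163°E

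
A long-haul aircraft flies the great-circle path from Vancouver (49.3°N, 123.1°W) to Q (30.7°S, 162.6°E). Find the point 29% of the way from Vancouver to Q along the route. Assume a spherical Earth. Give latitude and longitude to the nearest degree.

≈ (29°N, 152°W)

From cos δ = sin φ₁ sin φ₂ + cos φ₁ cos φ₂ cos Δλ, the central angle is δ ≈ 1.808 rad (103.6°).
Interpolate at f = 0.29 with slerp weights a = sin((1−f)δ)/sin δ ≈ 0.987, b = sin(fδ)/sin δ ≈ 0.515.
p = a·p₁ + b·p₂ ≈ (-0.774, -0.407, 0.485); φ = arcsin(p_z) ≈ 29.02°, λ = atan2(p_y, p_x) ≈ -152.29°.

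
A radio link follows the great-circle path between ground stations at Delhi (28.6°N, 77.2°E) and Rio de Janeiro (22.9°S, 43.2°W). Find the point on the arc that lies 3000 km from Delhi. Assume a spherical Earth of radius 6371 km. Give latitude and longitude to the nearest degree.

Write both endpoints as unit vectors p₁, p₂ with components (cos φ cos λ, cos φ sin λ, sin φ).
The central angle between the endpoints is δ = arccos(p₁·p₂) ≈ 2.209 rad (126.6°). The total great-circle distance is δ·R ≈ 2.209 × 6371 ≈ 14072 km, so the target fraction is f = 3000/14072 ≈ 0.213.
Interpolate at f ≈ 0.213 with slerp weights a = sin((1−f)δ)/sin δ ≈ 1.227, b = sin(fδ)/sin δ ≈ 0.565.
p = a·p₁ + b·p₂ ≈ (0.618, 0.695, 0.368); φ = arcsin(p_z) ≈ 21.58°, λ = atan2(p_y, p_x) ≈ 48.35°.

≈ 22°N, 48°E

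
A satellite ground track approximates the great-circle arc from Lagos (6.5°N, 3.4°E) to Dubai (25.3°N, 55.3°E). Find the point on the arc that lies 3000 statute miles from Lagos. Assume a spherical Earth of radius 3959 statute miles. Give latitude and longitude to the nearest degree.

≈ 23°N, 45°E

Convert each endpoint to a unit vector on the sphere (x = cos φ cos λ, y = cos φ sin λ, z = sin φ).
The central angle between the endpoints is δ = arccos(p₁·p₂) ≈ 0.924 rad (52.9°). The total great-circle distance is δ·R ≈ 0.924 × 3959 ≈ 3658 mi, so the target fraction is f = 3000/3658 ≈ 0.820.
Interpolate at f ≈ 0.820 with slerp weights a = sin((1−f)δ)/sin δ ≈ 0.207, b = sin(fδ)/sin δ ≈ 0.861.
p = a·p₁ + b·p₂ ≈ (0.649, 0.652, 0.392); φ = arcsin(p_z) ≈ 23.05°, λ = atan2(p_y, p_x) ≈ 45.15°.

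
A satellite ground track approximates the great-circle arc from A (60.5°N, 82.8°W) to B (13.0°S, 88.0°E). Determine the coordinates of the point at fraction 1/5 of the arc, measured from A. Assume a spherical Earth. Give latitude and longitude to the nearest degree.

Write both endpoints as unit vectors p₁, p₂ with components (cos φ cos λ, cos φ sin λ, sin φ).
The central angle between the endpoints is δ = arccos(p₁·p₂) ≈ 2.304 rad (132.0°).
Interpolate at f = 1/5 with slerp weights a = sin((1−f)δ)/sin δ ≈ 1.296, b = sin(fδ)/sin δ ≈ 0.599.
p = a·p₁ + b·p₂ ≈ (0.100, -0.050, 0.994); φ = arcsin(p_z) ≈ 83.55°, λ = atan2(p_y, p_x) ≈ -26.68°.

≈ (84°N, 27°W)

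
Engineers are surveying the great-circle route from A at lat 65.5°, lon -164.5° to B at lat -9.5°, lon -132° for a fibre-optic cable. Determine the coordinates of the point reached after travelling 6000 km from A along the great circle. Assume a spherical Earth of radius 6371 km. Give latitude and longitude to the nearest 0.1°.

Write both endpoints as unit vectors p₁, p₂ with components (cos φ cos λ, cos φ sin λ, sin φ).
The central angle between the endpoints is δ = arccos(p₁·p₂) ≈ 1.375 rad (78.8°). The total great-circle distance is δ·R ≈ 1.375 × 6371 ≈ 8759 km, so the target fraction is f = 6000/8759 ≈ 0.685.
Interpolate at f ≈ 0.685 with slerp weights a = sin((1−f)δ)/sin δ ≈ 0.428, b = sin(fδ)/sin δ ≈ 0.824.
p = a·p₁ + b·p₂ ≈ (-0.715, -0.652, 0.253); φ = arcsin(p_z) ≈ 14.67°, λ = atan2(p_y, p_x) ≈ -137.65°.

≈ lat 14.7°, lon -137.7°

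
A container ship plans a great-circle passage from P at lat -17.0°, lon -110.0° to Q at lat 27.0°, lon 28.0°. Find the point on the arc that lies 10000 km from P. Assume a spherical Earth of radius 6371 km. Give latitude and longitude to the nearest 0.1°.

≈ lat 20.9°, lon -26.8°

From cos δ = sin φ₁ sin φ₂ + cos φ₁ cos φ₂ cos Δλ, the central angle is δ ≈ 2.443 rad (140.0°). The total great-circle distance is δ·R ≈ 2.443 × 6371 ≈ 15566 km, so the target fraction is f = 10000/15566 ≈ 0.642.
Interpolate at f ≈ 0.642 with slerp weights a = sin((1−f)δ)/sin δ ≈ 1.193, b = sin(fδ)/sin δ ≈ 1.555.
p = a·p₁ + b·p₂ ≈ (0.834, -0.421, 0.357); φ = arcsin(p_z) ≈ 20.95°, λ = atan2(p_y, p_x) ≈ -26.80°.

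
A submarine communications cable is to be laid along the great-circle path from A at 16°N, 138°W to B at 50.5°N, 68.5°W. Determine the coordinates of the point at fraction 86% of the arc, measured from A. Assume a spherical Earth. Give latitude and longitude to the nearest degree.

From cos δ = sin φ₁ sin φ₂ + cos φ₁ cos φ₂ cos Δλ, the central angle is δ ≈ 1.130 rad (64.7°).
Interpolate at f = 0.86 with slerp weights a = sin((1−f)δ)/sin δ ≈ 0.174, b = sin(fδ)/sin δ ≈ 0.913.
p = a·p₁ + b·p₂ ≈ (0.088, -0.652, 0.753); φ = arcsin(p_z) ≈ 48.82°, λ = atan2(p_y, p_x) ≈ -82.28°.

≈ 49°N, 82°W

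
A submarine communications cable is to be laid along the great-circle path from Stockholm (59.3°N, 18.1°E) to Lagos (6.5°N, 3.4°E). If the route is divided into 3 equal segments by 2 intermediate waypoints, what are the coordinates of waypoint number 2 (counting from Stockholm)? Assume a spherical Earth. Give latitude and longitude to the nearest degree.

The haversine formula gives a central angle δ ≈ 0.942 rad (54.0°) between the endpoints.
Interpolate at f = 2/3 with slerp weights a = sin((1−f)δ)/sin δ ≈ 0.382, b = sin(fδ)/sin δ ≈ 0.727.
p = a·p₁ + b·p₂ ≈ (0.906, 0.103, 0.411); φ = arcsin(p_z) ≈ 24.25°, λ = atan2(p_y, p_x) ≈ 6.51°.

≈ 24°N, 7°E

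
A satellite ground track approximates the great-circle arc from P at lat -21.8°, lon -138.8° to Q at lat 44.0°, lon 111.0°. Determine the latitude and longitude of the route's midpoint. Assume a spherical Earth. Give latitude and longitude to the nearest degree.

Write both endpoints as unit vectors p₁, p₂ with components (cos φ cos λ, cos φ sin λ, sin φ).
The central angle between the endpoints is δ = arccos(p₁·p₂) ≈ 2.081 rad (119.2°).
Interpolate at f = 1/2 with slerp weights a = sin((1−f)δ)/sin δ ≈ 0.989, b = sin(fδ)/sin δ ≈ 0.989.
p = a·p₁ + b·p₂ ≈ (-0.946, 0.059, 0.320); φ = arcsin(p_z) ≈ 18.64°, λ = atan2(p_y, p_x) ≈ 176.41°.

≈ lat 19°, lon 176°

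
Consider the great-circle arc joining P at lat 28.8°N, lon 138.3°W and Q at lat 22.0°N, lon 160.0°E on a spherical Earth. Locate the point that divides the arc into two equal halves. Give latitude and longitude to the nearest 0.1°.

≈ lat 28.9°N, lon 170.1°W

Write both endpoints as unit vectors p₁, p₂ with components (cos φ cos λ, cos φ sin λ, sin φ).
The central angle between the endpoints is δ = arccos(p₁·p₂) ≈ 0.970 rad (55.6°).
Interpolate at f = 1/2 with slerp weights a = sin((1−f)δ)/sin δ ≈ 0.565, b = sin(fδ)/sin δ ≈ 0.565.
p = a·p₁ + b·p₂ ≈ (-0.862, -0.150, 0.484); φ = arcsin(p_z) ≈ 28.94°, λ = atan2(p_y, p_x) ≈ -170.12°.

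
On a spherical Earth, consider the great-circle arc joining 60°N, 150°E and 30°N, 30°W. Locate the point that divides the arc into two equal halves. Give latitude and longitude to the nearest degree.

From cos δ = sin φ₁ sin φ₂ + cos φ₁ cos φ₂ cos Δλ, the central angle is δ ≈ 1.571 rad (90.0°).
Interpolate at f = 1/2 with slerp weights a = sin((1−f)δ)/sin δ ≈ 0.707, b = sin(fδ)/sin δ ≈ 0.707.
p = a·p₁ + b·p₂ ≈ (0.224, -0.129, 0.966); φ = arcsin(p_z) ≈ 75.00°, λ = atan2(p_y, p_x) ≈ -30.00°.

≈ 75°N, 30°W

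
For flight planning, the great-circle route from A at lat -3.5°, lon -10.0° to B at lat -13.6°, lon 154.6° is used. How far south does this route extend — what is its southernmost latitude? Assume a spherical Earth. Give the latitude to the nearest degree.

≈ -49°

The great circle lies in the plane with unit normal n̂ = (p₁ × p₂)/|p₁ × p₂|.
Here n̂_z ≈ +0.661; the vertex latitude is φ_max = arccos|n̂_z| ≈ 48.6°.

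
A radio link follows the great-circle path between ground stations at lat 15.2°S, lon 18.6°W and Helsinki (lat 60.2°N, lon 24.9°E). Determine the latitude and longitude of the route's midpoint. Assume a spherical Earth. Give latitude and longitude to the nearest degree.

≈ lat 24°N, lon 4°W

From cos δ = sin φ₁ sin φ₂ + cos φ₁ cos φ₂ cos Δλ, the central angle is δ ≈ 1.450 rad (83.1°).
Interpolate at f = 1/2 with slerp weights a = sin((1−f)δ)/sin δ ≈ 0.668, b = sin(fδ)/sin δ ≈ 0.668.
p = a·p₁ + b·p₂ ≈ (0.912, -0.066, 0.405); φ = arcsin(p_z) ≈ 23.86°, λ = atan2(p_y, p_x) ≈ -4.13°.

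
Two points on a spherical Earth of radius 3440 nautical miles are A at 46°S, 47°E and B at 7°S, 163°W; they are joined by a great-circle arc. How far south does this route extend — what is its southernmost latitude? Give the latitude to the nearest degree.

≈ 66°S

The great circle lies in the plane with unit normal n̂ = (p₁ × p₂)/|p₁ × p₂|.
Here n̂_z ≈ +0.401; the vertex latitude is φ_max = arccos|n̂_z| ≈ 66.4°.
Check via Clairaut: cos φ_max = |cos φ₁| · sin C = cos(46.0°)·sin(144.8°) ≈ 0.401, again giving ≈ 66.4°.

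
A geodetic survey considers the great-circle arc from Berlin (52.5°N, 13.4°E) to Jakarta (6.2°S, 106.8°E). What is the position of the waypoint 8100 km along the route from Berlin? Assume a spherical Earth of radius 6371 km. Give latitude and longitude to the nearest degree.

≈ (13°N, 92°E)

Convert each endpoint to a unit vector on the sphere (x = cos φ cos λ, y = cos φ sin λ, z = sin φ).
The central angle between the endpoints is δ = arccos(p₁·p₂) ≈ 1.693 rad (97.0°). The total great-circle distance is δ·R ≈ 1.693 × 6371 ≈ 10784 km, so the target fraction is f = 8100/10784 ≈ 0.751.
Interpolate at f ≈ 0.751 with slerp weights a = sin((1−f)δ)/sin δ ≈ 0.412, b = sin(fδ)/sin δ ≈ 0.963.
p = a·p₁ + b·p₂ ≈ (-0.033, 0.974, 0.223); φ = arcsin(p_z) ≈ 12.88°, λ = atan2(p_y, p_x) ≈ 91.92°.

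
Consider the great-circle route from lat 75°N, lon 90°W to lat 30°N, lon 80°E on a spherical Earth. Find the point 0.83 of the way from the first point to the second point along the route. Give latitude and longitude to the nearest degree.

≈ lat 43°N, lon 79°E

Write both endpoints as unit vectors p₁, p₂ with components (cos φ cos λ, cos φ sin λ, sin φ).
The central angle between the endpoints is δ = arccos(p₁·p₂) ≈ 1.305 rad (74.8°).
Interpolate at f = 0.83 with slerp weights a = sin((1−f)δ)/sin δ ≈ 0.228, b = sin(fδ)/sin δ ≈ 0.916.
p = a·p₁ + b·p₂ ≈ (0.138, 0.722, 0.678); φ = arcsin(p_z) ≈ 42.70°, λ = atan2(p_y, p_x) ≈ 79.20°.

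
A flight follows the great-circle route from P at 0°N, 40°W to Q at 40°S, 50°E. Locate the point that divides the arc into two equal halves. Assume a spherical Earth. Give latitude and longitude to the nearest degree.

≈ 27°S, 3°W

The haversine formula gives a central angle δ ≈ 1.571 rad (90.0°) between the endpoints.
Interpolate at f = 1/2 with slerp weights a = sin((1−f)δ)/sin δ ≈ 0.707, b = sin(fδ)/sin δ ≈ 0.707.
p = a·p₁ + b·p₂ ≈ (0.890, -0.040, -0.455); φ = arcsin(p_z) ≈ -27.03°, λ = atan2(p_y, p_x) ≈ -2.55°.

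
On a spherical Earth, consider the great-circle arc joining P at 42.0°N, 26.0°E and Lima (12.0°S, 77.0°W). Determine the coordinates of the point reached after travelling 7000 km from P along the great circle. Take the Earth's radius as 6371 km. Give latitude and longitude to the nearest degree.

≈ 17°N, 43°W

Convert each endpoint to a unit vector on the sphere (x = cos φ cos λ, y = cos φ sin λ, z = sin φ).
The central angle between the endpoints is δ = arccos(p₁·p₂) ≈ 1.878 rad (107.6°). The total great-circle distance is δ·R ≈ 1.878 × 6371 ≈ 11966 km, so the target fraction is f = 7000/11966 ≈ 0.585.
Interpolate at f ≈ 0.585 with slerp weights a = sin((1−f)δ)/sin δ ≈ 0.738, b = sin(fδ)/sin δ ≈ 0.934.
p = a·p₁ + b·p₂ ≈ (0.698, -0.650, 0.299); φ = arcsin(p_z) ≈ 17.41°, λ = atan2(p_y, p_x) ≈ -42.97°.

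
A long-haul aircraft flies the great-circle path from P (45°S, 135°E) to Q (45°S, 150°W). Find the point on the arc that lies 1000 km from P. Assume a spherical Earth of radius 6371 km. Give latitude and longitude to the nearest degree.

Write both endpoints as unit vectors p₁, p₂ with components (cos φ cos λ, cos φ sin λ, sin φ).
The central angle between the endpoints is δ = arccos(p₁·p₂) ≈ 0.890 rad (51.0°). The total great-circle distance is δ·R ≈ 0.890 × 6371 ≈ 5670 km, so the target fraction is f = 1000/5670 ≈ 0.176.
Interpolate at f ≈ 0.176 with slerp weights a = sin((1−f)δ)/sin δ ≈ 0.861, b = sin(fδ)/sin δ ≈ 0.201.
p = a·p₁ + b·p₂ ≈ (-0.554, 0.359, -0.751); φ = arcsin(p_z) ≈ -48.69°, λ = atan2(p_y, p_x) ≈ 147.01°.

≈ (49°S, 147°E)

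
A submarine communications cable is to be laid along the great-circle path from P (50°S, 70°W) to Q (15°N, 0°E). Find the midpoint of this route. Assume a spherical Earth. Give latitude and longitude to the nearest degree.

≈ (21°S, 27°W)

Convert each endpoint to a unit vector on the sphere (x = cos φ cos λ, y = cos φ sin λ, z = sin φ).
The central angle between the endpoints is δ = arccos(p₁·p₂) ≈ 1.557 rad (89.2°).
Interpolate at f = 1/2 with slerp weights a = sin((1−f)δ)/sin δ ≈ 0.702, b = sin(fδ)/sin δ ≈ 0.702.
p = a·p₁ + b·p₂ ≈ (0.833, -0.424, -0.356); φ = arcsin(p_z) ≈ -20.86°, λ = atan2(p_y, p_x) ≈ -26.99°.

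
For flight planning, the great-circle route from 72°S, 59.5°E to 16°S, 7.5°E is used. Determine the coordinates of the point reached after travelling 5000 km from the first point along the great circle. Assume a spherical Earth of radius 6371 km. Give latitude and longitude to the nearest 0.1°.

From cos δ = sin φ₁ sin φ₂ + cos φ₁ cos φ₂ cos Δλ, the central angle is δ ≈ 1.110 rad (63.6°). The total great-circle distance is δ·R ≈ 1.110 × 6371 ≈ 7069 km, so the target fraction is f = 5000/7069 ≈ 0.707.
Interpolate at f ≈ 0.707 with slerp weights a = sin((1−f)δ)/sin δ ≈ 0.356, b = sin(fδ)/sin δ ≈ 0.789.
p = a·p₁ + b·p₂ ≈ (0.808, 0.194, -0.556); φ = arcsin(p_z) ≈ -33.81°, λ = atan2(p_y, p_x) ≈ 13.49°.

≈ 33.8°S, 13.5°E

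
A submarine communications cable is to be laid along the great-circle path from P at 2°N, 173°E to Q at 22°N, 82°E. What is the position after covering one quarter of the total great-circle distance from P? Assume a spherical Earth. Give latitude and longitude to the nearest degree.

≈ 10°N, 152°E

Convert each endpoint to a unit vector on the sphere (x = cos φ cos λ, y = cos φ sin λ, z = sin φ).
The central angle between the endpoints is δ = arccos(p₁·p₂) ≈ 1.574 rad (90.2°).
Interpolate at f = 1/4 with slerp weights a = sin((1−f)δ)/sin δ ≈ 0.925, b = sin(fδ)/sin δ ≈ 0.383.
p = a·p₁ + b·p₂ ≈ (-0.868, 0.465, 0.176); φ = arcsin(p_z) ≈ 10.13°, λ = atan2(p_y, p_x) ≈ 151.83°.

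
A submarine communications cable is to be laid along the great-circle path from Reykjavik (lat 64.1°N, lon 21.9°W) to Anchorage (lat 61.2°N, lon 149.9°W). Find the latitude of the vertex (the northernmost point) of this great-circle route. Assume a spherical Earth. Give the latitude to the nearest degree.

The great circle lies in the plane with unit normal n̂ = (p₁ × p₂)/|p₁ × p₂|.
Here n̂_z ≈ -0.220; the vertex latitude is φ_max = arccos|n̂_z| ≈ 77.3°.

≈ 77°N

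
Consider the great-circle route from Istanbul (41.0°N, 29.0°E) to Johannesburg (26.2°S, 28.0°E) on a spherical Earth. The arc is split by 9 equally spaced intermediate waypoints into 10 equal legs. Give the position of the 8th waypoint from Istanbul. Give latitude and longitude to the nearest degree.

Convert each endpoint to a unit vector on the sphere (x = cos φ cos λ, y = cos φ sin λ, z = sin φ).
The central angle between the endpoints is δ = arccos(p₁·p₂) ≈ 1.173 rad (67.2°).
Interpolate at f = 8/10 with slerp weights a = sin((1−f)δ)/sin δ ≈ 0.252, b = sin(fδ)/sin δ ≈ 0.875.
p = a·p₁ + b·p₂ ≈ (0.860, 0.461, -0.221); φ = arcsin(p_z) ≈ -12.76°, λ = atan2(p_y, p_x) ≈ 28.20°.

≈ 13°S, 28°E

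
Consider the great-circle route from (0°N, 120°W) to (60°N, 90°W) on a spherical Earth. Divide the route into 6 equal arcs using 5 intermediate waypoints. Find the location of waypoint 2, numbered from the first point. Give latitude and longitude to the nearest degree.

Write both endpoints as unit vectors p₁, p₂ with components (cos φ cos λ, cos φ sin λ, sin φ).
The central angle between the endpoints is δ = arccos(p₁·p₂) ≈ 1.123 rad (64.3°).
Interpolate at f = 2/6 with slerp weights a = sin((1−f)δ)/sin δ ≈ 0.755, b = sin(fδ)/sin δ ≈ 0.406.
p = a·p₁ + b·p₂ ≈ (-0.378, -0.857, 0.351); φ = arcsin(p_z) ≈ 20.57°, λ = atan2(p_y, p_x) ≈ -113.78°.

≈ (21°N, 114°W)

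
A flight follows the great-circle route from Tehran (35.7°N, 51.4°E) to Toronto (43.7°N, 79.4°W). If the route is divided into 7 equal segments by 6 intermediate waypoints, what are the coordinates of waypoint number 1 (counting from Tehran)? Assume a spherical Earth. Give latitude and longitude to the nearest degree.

Convert each endpoint to a unit vector on the sphere (x = cos φ cos λ, y = cos φ sin λ, z = sin φ).
The central angle between the endpoints is δ = arccos(p₁·p₂) ≈ 1.551 rad (88.9°).
Interpolate at f = 1/7 with slerp weights a = sin((1−f)δ)/sin δ ≈ 0.971, b = sin(fδ)/sin δ ≈ 0.220.
p = a·p₁ + b·p₂ ≈ (0.521, 0.460, 0.719); φ = arcsin(p_z) ≈ 45.94°, λ = atan2(p_y, p_x) ≈ 41.44°.

≈ 46°N, 41°E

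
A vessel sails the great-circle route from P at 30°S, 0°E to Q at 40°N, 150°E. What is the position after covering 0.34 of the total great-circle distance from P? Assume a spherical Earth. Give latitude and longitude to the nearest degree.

Convert each endpoint to a unit vector on the sphere (x = cos φ cos λ, y = cos φ sin λ, z = sin φ).
The central angle between the endpoints is δ = arccos(p₁·p₂) ≈ 2.681 rad (153.6°).
Interpolate at f = 0.34 with slerp weights a = sin((1−f)δ)/sin δ ≈ 2.207, b = sin(fδ)/sin δ ≈ 1.780.
p = a·p₁ + b·p₂ ≈ (0.731, 0.682, 0.040); φ = arcsin(p_z) ≈ 2.32°, λ = atan2(p_y, p_x) ≈ 43.02°.

≈ 2°N, 43°E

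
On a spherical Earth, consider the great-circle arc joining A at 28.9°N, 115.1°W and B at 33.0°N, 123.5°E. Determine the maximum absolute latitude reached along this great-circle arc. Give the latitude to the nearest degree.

The great circle lies in the plane with unit normal n̂ = (p₁ × p₂)/|p₁ × p₂|.
Here n̂_z ≈ -0.631; the vertex latitude is φ_max = arccos|n̂_z| ≈ 50.9°.
Check via Clairaut: cos φ_max = |cos φ₁| · sin C = cos(28.9°)·sin(46.1°) ≈ 0.631, again giving ≈ 50.9°.

≈ 51°N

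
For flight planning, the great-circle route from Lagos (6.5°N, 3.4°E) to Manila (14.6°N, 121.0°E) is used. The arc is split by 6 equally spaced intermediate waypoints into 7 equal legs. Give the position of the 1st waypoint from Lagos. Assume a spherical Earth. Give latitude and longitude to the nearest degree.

Convert each endpoint to a unit vector on the sphere (x = cos φ cos λ, y = cos φ sin λ, z = sin φ).
The central angle between the endpoints is δ = arccos(p₁·p₂) ≈ 2.001 rad (114.6°).
Interpolate at f = 1/7 with slerp weights a = sin((1−f)δ)/sin δ ≈ 1.089, b = sin(fδ)/sin δ ≈ 0.310.
p = a·p₁ + b·p₂ ≈ (0.925, 0.321, 0.201); φ = arcsin(p_z) ≈ 11.62°, λ = atan2(p_y, p_x) ≈ 19.16°.

≈ 12°N, 19°E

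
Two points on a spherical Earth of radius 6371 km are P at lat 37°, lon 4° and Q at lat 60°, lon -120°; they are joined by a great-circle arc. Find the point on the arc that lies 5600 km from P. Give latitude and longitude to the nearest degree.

Convert each endpoint to a unit vector on the sphere (x = cos φ cos λ, y = cos φ sin λ, z = sin φ).
The central angle between the endpoints is δ = arccos(p₁·p₂) ≈ 1.268 rad (72.7°). The total great-circle distance is δ·R ≈ 1.268 × 6371 ≈ 8080 km, so the target fraction is f = 5600/8080 ≈ 0.693.
Interpolate at f ≈ 0.693 with slerp weights a = sin((1−f)δ)/sin δ ≈ 0.398, b = sin(fδ)/sin δ ≈ 0.807.
p = a·p₁ + b·p₂ ≈ (0.115, -0.327, 0.938); φ = arcsin(p_z) ≈ 69.71°, λ = atan2(p_y, p_x) ≈ -70.62°.

≈ lat 70°, lon -71°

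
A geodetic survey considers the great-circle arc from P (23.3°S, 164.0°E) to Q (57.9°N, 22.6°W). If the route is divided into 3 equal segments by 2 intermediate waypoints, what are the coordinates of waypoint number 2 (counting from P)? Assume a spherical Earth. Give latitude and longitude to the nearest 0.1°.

Convert each endpoint to a unit vector on the sphere (x = cos φ cos λ, y = cos φ sin λ, z = sin φ).
The central angle between the endpoints is δ = arccos(p₁·p₂) ≈ 2.532 rad (145.1°).
Interpolate at f = 2/3 with slerp weights a = sin((1−f)δ)/sin δ ≈ 1.305, b = sin(fδ)/sin δ ≈ 1.735.
p = a·p₁ + b·p₂ ≈ (-0.301, -0.024, 0.953); φ = arcsin(p_z) ≈ 72.40°, λ = atan2(p_y, p_x) ≈ -175.49°.

≈ (72.4°N, 175.5°W)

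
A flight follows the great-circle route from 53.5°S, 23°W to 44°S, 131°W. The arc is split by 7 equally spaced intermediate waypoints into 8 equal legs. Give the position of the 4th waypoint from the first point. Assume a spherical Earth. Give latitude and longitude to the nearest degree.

≈ 63°S, 84°W

Convert each endpoint to a unit vector on the sphere (x = cos φ cos λ, y = cos φ sin λ, z = sin φ).
The central angle between the endpoints is δ = arccos(p₁·p₂) ≈ 1.131 rad (64.8°).
Interpolate at f = 4/8 with slerp weights a = sin((1−f)δ)/sin δ ≈ 0.592, b = sin(fδ)/sin δ ≈ 0.592.
p = a·p₁ + b·p₂ ≈ (0.045, -0.459, -0.887); φ = arcsin(p_z) ≈ -62.53°, λ = atan2(p_y, p_x) ≈ -84.43°.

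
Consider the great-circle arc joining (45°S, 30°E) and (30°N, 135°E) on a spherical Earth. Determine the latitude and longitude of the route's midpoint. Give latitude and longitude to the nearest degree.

Write both endpoints as unit vectors p₁, p₂ with components (cos φ cos λ, cos φ sin λ, sin φ).
The central angle between the endpoints is δ = arccos(p₁·p₂) ≈ 2.108 rad (120.8°).
Interpolate at f = 1/2 with slerp weights a = sin((1−f)δ)/sin δ ≈ 1.012, b = sin(fδ)/sin δ ≈ 1.012.
p = a·p₁ + b·p₂ ≈ (0.000, 0.978, -0.210); φ = arcsin(p_z) ≈ -12.10°, λ = atan2(p_y, p_x) ≈ 90.00°.

≈ (12°S, 90°E)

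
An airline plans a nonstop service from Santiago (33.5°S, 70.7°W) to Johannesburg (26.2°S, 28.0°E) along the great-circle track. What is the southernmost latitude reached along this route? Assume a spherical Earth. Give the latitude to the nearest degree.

The great circle lies in the plane with unit normal n̂ = (p₁ × p₂)/|p₁ × p₂|.
Here n̂_z ≈ +0.746; the vertex latitude is φ_max = arccos|n̂_z| ≈ 41.8°.
Check via Clairaut: cos φ_max = |cos φ₁| · sin C = cos(33.5°)·sin(116.5°) ≈ 0.746, again giving ≈ 41.8°.

≈ 42°S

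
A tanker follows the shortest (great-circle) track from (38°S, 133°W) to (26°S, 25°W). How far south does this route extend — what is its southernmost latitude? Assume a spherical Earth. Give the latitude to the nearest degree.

The great circle lies in the plane with unit normal n̂ = (p₁ × p₂)/|p₁ × p₂|.
Here n̂_z ≈ +0.674; the vertex latitude is φ_max = arccos|n̂_z| ≈ 47.6°.
Check via Clairaut: cos φ_max = |cos φ₁| · sin C = cos(38.0°)·sin(121.1°) ≈ 0.674, again giving ≈ 47.6°.

≈ 48°S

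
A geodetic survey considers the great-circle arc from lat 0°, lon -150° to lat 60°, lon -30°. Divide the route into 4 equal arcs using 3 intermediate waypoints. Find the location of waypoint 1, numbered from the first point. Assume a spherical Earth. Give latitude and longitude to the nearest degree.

Write both endpoints as unit vectors p₁, p₂ with components (cos φ cos λ, cos φ sin λ, sin φ).
The central angle between the endpoints is δ = arccos(p₁·p₂) ≈ 1.823 rad (104.5°).
Interpolate at f = 1/4 with slerp weights a = sin((1−f)δ)/sin δ ≈ 1.012, b = sin(fδ)/sin δ ≈ 0.455.
p = a·p₁ + b·p₂ ≈ (-0.679, -0.619, 0.394); φ = arcsin(p_z) ≈ 23.19°, λ = atan2(p_y, p_x) ≈ -137.63°.

≈ lat 23°, lon -138°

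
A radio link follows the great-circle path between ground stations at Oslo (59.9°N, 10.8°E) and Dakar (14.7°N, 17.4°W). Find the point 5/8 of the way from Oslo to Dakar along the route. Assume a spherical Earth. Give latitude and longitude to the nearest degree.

Write both endpoints as unit vectors p₁, p₂ with components (cos φ cos λ, cos φ sin λ, sin φ).
The central angle between the endpoints is δ = arccos(p₁·p₂) ≈ 0.867 rad (49.7°).
Interpolate at f = 5/8 with slerp weights a = sin((1−f)δ)/sin δ ≈ 0.419, b = sin(fδ)/sin δ ≈ 0.676.
p = a·p₁ + b·p₂ ≈ (0.831, -0.156, 0.534); φ = arcsin(p_z) ≈ 32.29°, λ = atan2(p_y, p_x) ≈ -10.65°.

≈ 32°N, 11°W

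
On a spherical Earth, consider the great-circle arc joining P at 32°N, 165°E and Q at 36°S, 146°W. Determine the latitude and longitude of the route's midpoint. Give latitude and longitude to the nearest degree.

≈ 2°S, 171°W

Convert each endpoint to a unit vector on the sphere (x = cos φ cos λ, y = cos φ sin λ, z = sin φ).
The central angle between the endpoints is δ = arccos(p₁·p₂) ≈ 1.432 rad (82.0°).
Interpolate at f = 1/2 with slerp weights a = sin((1−f)δ)/sin δ ≈ 0.663, b = sin(fδ)/sin δ ≈ 0.663.
p = a·p₁ + b·p₂ ≈ (-0.987, -0.154, -0.038); φ = arcsin(p_z) ≈ -2.20°, λ = atan2(p_y, p_x) ≈ -171.12°.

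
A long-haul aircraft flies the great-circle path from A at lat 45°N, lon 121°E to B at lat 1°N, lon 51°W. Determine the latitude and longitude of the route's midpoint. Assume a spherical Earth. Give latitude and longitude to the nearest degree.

≈ lat 66°N, lon 33°W

Convert each endpoint to a unit vector on the sphere (x = cos φ cos λ, y = cos φ sin λ, z = sin φ).
The central angle between the endpoints is δ = arccos(p₁·p₂) ≈ 2.329 rad (133.5°).
Interpolate at f = 1/2 with slerp weights a = sin((1−f)δ)/sin δ ≈ 1.265, b = sin(fδ)/sin δ ≈ 1.265.
p = a·p₁ + b·p₂ ≈ (0.335, -0.216, 0.917); φ = arcsin(p_z) ≈ 66.48°, λ = atan2(p_y, p_x) ≈ -32.82°.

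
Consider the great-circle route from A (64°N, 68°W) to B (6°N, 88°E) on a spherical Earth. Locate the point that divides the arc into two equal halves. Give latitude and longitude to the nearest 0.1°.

≈ (58.3°N, 71.3°E)

Convert each endpoint to a unit vector on the sphere (x = cos φ cos λ, y = cos φ sin λ, z = sin φ).
The central angle between the endpoints is δ = arccos(p₁·p₂) ≈ 1.880 rad (107.7°).
Interpolate at f = 1/2 with slerp weights a = sin((1−f)δ)/sin δ ≈ 0.848, b = sin(fδ)/sin δ ≈ 0.848.
p = a·p₁ + b·p₂ ≈ (0.169, 0.498, 0.851); φ = arcsin(p_z) ≈ 58.28°, λ = atan2(p_y, p_x) ≈ 71.29°.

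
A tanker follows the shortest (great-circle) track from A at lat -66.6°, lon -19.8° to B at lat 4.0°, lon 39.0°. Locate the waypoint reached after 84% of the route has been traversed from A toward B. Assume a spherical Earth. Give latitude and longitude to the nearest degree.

Write both endpoints as unit vectors p₁, p₂ with components (cos φ cos λ, cos φ sin λ, sin φ).
The central angle between the endpoints is δ = arccos(p₁·p₂) ≈ 1.429 rad (81.9°).
Interpolate at f = 0.84 with slerp weights a = sin((1−f)δ)/sin δ ≈ 0.229, b = sin(fδ)/sin δ ≈ 0.942.
p = a·p₁ + b·p₂ ≈ (0.816, 0.560, -0.144); φ = arcsin(p_z) ≈ -8.31°, λ = atan2(p_y, p_x) ≈ 34.49°.

≈ lat -8°, lon 34°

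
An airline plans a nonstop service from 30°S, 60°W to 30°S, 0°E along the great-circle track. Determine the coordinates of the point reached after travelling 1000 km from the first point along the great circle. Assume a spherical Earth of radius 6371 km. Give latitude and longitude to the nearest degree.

≈ 32°S, 50°W

Convert each endpoint to a unit vector on the sphere (x = cos φ cos λ, y = cos φ sin λ, z = sin φ).
The central angle between the endpoints is δ = arccos(p₁·p₂) ≈ 0.896 rad (51.3°). The total great-circle distance is δ·R ≈ 0.896 × 6371 ≈ 5706 km, so the target fraction is f = 1000/5706 ≈ 0.175.
Interpolate at f ≈ 0.175 with slerp weights a = sin((1−f)δ)/sin δ ≈ 0.863, b = sin(fδ)/sin δ ≈ 0.200.
p = a·p₁ + b·p₂ ≈ (0.547, -0.647, -0.531); φ = arcsin(p_z) ≈ -32.10°, λ = atan2(p_y, p_x) ≈ -49.79°.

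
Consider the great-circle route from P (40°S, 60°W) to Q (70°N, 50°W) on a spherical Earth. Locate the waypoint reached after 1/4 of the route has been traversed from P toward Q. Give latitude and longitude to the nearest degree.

The haversine formula gives a central angle δ ≈ 1.924 rad (110.2°) between the endpoints.
Interpolate at f = 1/4 with slerp weights a = sin((1−f)δ)/sin δ ≈ 1.057, b = sin(fδ)/sin δ ≈ 0.493.
p = a·p₁ + b·p₂ ≈ (0.513, -0.831, -0.216); φ = arcsin(p_z) ≈ -12.48°, λ = atan2(p_y, p_x) ≈ -58.28°.

≈ (12°S, 58°W)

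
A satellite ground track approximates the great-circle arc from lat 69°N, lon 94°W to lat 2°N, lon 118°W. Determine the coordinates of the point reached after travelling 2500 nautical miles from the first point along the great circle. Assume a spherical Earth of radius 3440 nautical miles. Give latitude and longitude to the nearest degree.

≈ lat 29°N, lon 113°W

The haversine formula gives a central angle δ ≈ 1.203 rad (68.9°) between the endpoints. The total great-circle distance is δ·R ≈ 1.203 × 3440 ≈ 4138 nmi, so the target fraction is f = 2500/4138 ≈ 0.604.
Interpolate at f ≈ 0.604 with slerp weights a = sin((1−f)δ)/sin δ ≈ 0.491, b = sin(fδ)/sin δ ≈ 0.712.
p = a·p₁ + b·p₂ ≈ (-0.346, -0.804, 0.483); φ = arcsin(p_z) ≈ 28.91°, λ = atan2(p_y, p_x) ≈ -113.31°.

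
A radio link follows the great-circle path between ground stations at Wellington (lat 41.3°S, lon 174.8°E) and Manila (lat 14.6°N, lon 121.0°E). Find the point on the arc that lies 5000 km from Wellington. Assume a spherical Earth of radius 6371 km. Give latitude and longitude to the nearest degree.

From cos δ = sin φ₁ sin φ₂ + cos φ₁ cos φ₂ cos Δλ, the central angle is δ ≈ 1.305 rad (74.8°). The total great-circle distance is δ·R ≈ 1.305 × 6371 ≈ 8312 km, so the target fraction is f = 5000/8312 ≈ 0.602.
Interpolate at f ≈ 0.602 with slerp weights a = sin((1−f)δ)/sin δ ≈ 0.515, b = sin(fδ)/sin δ ≈ 0.732.
p = a·p₁ + b·p₂ ≈ (-0.750, 0.643, -0.155); φ = arcsin(p_z) ≈ -8.93°, λ = atan2(p_y, p_x) ≈ 139.42°.

≈ lat 9°S, lon 139°E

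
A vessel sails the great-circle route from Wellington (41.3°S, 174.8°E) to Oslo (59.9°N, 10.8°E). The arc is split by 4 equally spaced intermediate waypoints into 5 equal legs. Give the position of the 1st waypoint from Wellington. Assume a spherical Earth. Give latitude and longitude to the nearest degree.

The haversine formula gives a central angle δ ≈ 2.774 rad (158.9°) between the endpoints.
Interpolate at f = 1/5 with slerp weights a = sin((1−f)δ)/sin δ ≈ 2.218, b = sin(fδ)/sin δ ≈ 1.466.
p = a·p₁ + b·p₂ ≈ (-0.937, 0.289, -0.196); φ = arcsin(p_z) ≈ -11.29°, λ = atan2(p_y, p_x) ≈ 162.88°.

≈ 11°S, 163°E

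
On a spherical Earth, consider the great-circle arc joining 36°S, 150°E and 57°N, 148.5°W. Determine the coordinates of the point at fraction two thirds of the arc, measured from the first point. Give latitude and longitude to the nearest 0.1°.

≈ 28.1°N, 177.7°W

Write both endpoints as unit vectors p₁, p₂ with components (cos φ cos λ, cos φ sin λ, sin φ).
The central angle between the endpoints is δ = arccos(p₁·p₂) ≈ 1.857 rad (106.4°).
Interpolate at f = 2/3 with slerp weights a = sin((1−f)δ)/sin δ ≈ 0.605, b = sin(fδ)/sin δ ≈ 0.985.
p = a·p₁ + b·p₂ ≈ (-0.882, -0.036, 0.471); φ = arcsin(p_z) ≈ 28.09°, λ = atan2(p_y, p_x) ≈ -177.68°.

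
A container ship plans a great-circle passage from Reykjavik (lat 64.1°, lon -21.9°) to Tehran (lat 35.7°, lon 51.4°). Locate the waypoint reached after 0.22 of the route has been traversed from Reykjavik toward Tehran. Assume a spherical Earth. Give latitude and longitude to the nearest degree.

≈ lat 63°, lon 3°

Write both endpoints as unit vectors p₁, p₂ with components (cos φ cos λ, cos φ sin λ, sin φ).
The central angle between the endpoints is δ = arccos(p₁·p₂) ≈ 0.893 rad (51.2°).
Interpolate at f = 0.22 with slerp weights a = sin((1−f)δ)/sin δ ≈ 0.824, b = sin(fδ)/sin δ ≈ 0.251.
p = a·p₁ + b·p₂ ≈ (0.461, 0.025, 0.887); φ = arcsin(p_z) ≈ 62.52°, λ = atan2(p_y, p_x) ≈ 3.09°.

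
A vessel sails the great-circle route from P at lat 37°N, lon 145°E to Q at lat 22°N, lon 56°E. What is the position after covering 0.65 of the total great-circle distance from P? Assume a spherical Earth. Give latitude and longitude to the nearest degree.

≈ lat 35°N, lon 83°E

Convert each endpoint to a unit vector on the sphere (x = cos φ cos λ, y = cos φ sin λ, z = sin φ).
The central angle between the endpoints is δ = arccos(p₁·p₂) ≈ 1.330 rad (76.2°).
Interpolate at f = 0.65 with slerp weights a = sin((1−f)δ)/sin δ ≈ 0.462, b = sin(fδ)/sin δ ≈ 0.783.
p = a·p₁ + b·p₂ ≈ (0.104, 0.814, 0.572); φ = arcsin(p_z) ≈ 34.86°, λ = atan2(p_y, p_x) ≈ 82.73°.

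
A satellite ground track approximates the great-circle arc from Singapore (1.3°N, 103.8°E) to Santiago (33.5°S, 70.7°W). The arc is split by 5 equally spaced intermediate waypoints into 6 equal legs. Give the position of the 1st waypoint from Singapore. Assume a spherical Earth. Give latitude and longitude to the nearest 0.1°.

Write both endpoints as unit vectors p₁, p₂ with components (cos φ cos λ, cos φ sin λ, sin φ).
The central angle between the endpoints is δ = arccos(p₁·p₂) ≈ 2.572 rad (147.4°).
Interpolate at f = 1/6 with slerp weights a = sin((1−f)δ)/sin δ ≈ 1.559, b = sin(fδ)/sin δ ≈ 0.771.
p = a·p₁ + b·p₂ ≈ (-0.159, 0.907, -0.390); φ = arcsin(p_z) ≈ -22.98°, λ = atan2(p_y, p_x) ≈ 99.96°.

≈ 23.0°S, 100.0°E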